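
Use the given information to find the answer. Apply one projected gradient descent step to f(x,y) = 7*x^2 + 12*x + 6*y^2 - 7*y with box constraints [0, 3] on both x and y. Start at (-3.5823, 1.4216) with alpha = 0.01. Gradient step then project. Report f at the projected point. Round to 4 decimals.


Step 1: Compute gradient at (-3.5823, 1.4216).
grad_x = 2*7*-3.5823 + 12 = -38.1522
grad_y = 2*6*1.4216 - 7 = 10.0592
Step 2: Gradient step.
x_raw = -3.5823 - 0.01*-38.1522 = -3.2008
y_raw = 1.4216 - 0.01*10.0592 = 1.321
Step 3: Project onto [0, 3].
x_proj = clip(-3.2008) = 0.0
y_proj = clip(1.321) = 1.321
Step 4: Evaluate f.
f(0.0, 1.321) = 1.2233


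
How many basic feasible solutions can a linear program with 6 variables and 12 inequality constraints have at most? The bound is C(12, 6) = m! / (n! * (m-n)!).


Each vertex corresponds to some choice of n active constraints out of m, so the number of vertices is at most C(m, n) = m! / (n!(m-n)!).
m = 12, n = 6
Numerator: 12 * 11 * 10 * 9 * 8 * 7
Denominator: 6! = 720
C(12, 6) = 924


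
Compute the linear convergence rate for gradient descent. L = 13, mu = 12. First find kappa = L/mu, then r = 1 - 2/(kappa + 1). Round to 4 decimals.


Step 1: Compute the condition number.
kappa = L/mu = 13/12 = 1.0833
Step 2: Compute the convergence rate.
r = 1 - 2/(kappa + 1) = 1 - 2*mu/(L + mu) = (L - mu)/(L + mu) = 1/25 = 0.04


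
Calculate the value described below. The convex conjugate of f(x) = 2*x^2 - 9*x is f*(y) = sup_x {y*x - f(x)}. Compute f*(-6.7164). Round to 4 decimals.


f*(y) = sup_x {y*x - a*x^2 - b*x} = sup_x {(y-b)*x - a*x^2}
FOC: (y - b) - 2a*x = 0 => x* = (y - b)/(2a)
x* = (-6.7164 + 9)/(2*2) = 0.5709
f*(-6.7164) = (y-b)^2/(4a) = (-6.7164 + 9)^2/(4*2)
= 5.2148/8 = 0.6519


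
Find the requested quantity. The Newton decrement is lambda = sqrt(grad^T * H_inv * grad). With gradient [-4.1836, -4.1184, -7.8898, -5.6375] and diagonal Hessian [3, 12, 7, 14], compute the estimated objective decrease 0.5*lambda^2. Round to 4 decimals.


Step 1: H is diagonal, so H^(-1) * g = [-1.3945, -0.3432, -1.1271, -0.4027].
Step 2: g^T H^(-1) g = sum_i g_i^2 / H_ii
  = (-4.1836)^2/3 + (-4.1184)^2/12 + (-7.8898)^2/7 + (-5.6375)^2/14
  = 5.8342 + 1.4134 + 8.8927 + 2.2701 = 18.4104
Step 3: Objective decrease = 0.5 * g^T H^(-1) g = 9.2052


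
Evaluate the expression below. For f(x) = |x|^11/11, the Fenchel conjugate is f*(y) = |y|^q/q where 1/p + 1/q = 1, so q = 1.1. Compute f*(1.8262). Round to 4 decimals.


The conjugate exponent q satisfies 1/p + 1/q = 1.
p = 11, so q = 11/(11 - 1) = 1.1
|y|^q = 1.8262^1.1 = 1.9396
f*(1.8262) = 1.9396 / 1.1 = 1.7632


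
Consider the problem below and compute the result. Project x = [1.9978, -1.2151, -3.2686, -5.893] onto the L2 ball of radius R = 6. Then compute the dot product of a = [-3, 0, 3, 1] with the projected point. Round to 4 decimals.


Step 1: Compute ||x|| (intermediates to 6 decimals).
||x|| = sqrt(1.9978^2 + (-1.2151)^2 + (-3.2686)^2 + (-5.893)^2) = 7.132942
Step 2: Project.
Since ||x|| > R, scale = R/||x|| = 6/7.132942 = 0.841168, proj(x) = scale * x
proj(x) = [1.680485, -1.022103, -2.749442, -4.957003]
Step 3: Dot product.
a^T * proj(x) = -3*1.680485 + 0*(-1.022103) + 3*(-2.749442) + 1*(-4.957003) = -18.2468


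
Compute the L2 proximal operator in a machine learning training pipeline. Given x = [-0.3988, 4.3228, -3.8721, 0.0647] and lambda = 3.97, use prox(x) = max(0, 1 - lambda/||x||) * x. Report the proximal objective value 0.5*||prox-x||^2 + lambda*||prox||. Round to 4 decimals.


Step 1: Compute ||x||.
||x|| = 5.8175
Step 2: Compute scaling factor.
scale = max(0, 1 - 3.97/5.8175) = 0.3176
Step 3: prox(x) = [-0.1266, 1.3728, -1.2297, 0.0205]
||prox(x)|| = 1.8475
Step 4: Proximal objective.
0.5*||prox-x||^2 = 7.8805
lambda*||prox|| = 7.3346
Total = 15.2149


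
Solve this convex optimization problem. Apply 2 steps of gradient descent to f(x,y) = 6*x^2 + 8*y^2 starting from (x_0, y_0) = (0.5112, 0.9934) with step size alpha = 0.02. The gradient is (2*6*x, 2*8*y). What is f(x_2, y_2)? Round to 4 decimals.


Gradient descent on f(x,y) = 6*x^2 + 8*y^2.
Starting point: (0.5112, 0.9934), alpha = 0.02
Step 1: grad_x = 2*6*0.5112 = 6.1344, grad_y = 2*8*0.9934 = 15.8944
  x_1 = 0.5112 - 0.02*6.1344 = 0.3885
  y_1 = 0.9934 - 0.02*15.8944 = 0.6755
Step 2: grad_x = 2*6*0.3885 = 4.6621, grad_y = 2*8*0.6755 = 10.8082
  x_2 = 0.3885 - 0.02*4.6621 = 0.2953
  y_2 = 0.6755 - 0.02*10.8082 = 0.4593
f(0.2953, 0.4593) = 6*0.2953^2 + 8*0.4593^2 = 2.2111


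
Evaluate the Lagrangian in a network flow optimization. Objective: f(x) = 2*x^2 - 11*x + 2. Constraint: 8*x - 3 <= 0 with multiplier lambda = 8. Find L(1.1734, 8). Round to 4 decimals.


Step 1: Evaluate f(x).
f(1.1734) = 2*1.1734^2 - 11*1.1734 + 2 = -8.1537
Step 2: Evaluate g(x).
g(1.1734) = 8*1.1734 - 3 = 6.3872
Step 3: Compute Lagrangian.
L = -8.1537 + 8*6.3872 = 42.9439


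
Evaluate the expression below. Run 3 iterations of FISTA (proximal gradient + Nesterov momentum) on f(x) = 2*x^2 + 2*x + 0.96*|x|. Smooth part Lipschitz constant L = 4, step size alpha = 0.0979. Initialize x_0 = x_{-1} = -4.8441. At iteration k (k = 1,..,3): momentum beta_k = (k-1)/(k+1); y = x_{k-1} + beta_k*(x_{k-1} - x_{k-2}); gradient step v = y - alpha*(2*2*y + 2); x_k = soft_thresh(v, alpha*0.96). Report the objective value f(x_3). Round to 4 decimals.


FISTA on f(x) = 2*x^2 + 2*x + 0.96*|x|
L = 4, alpha = 0.0979
Iteration 1: beta = 0.0, y = -4.8441 + 0.0*(-4.8441 + 4.8441) = -4.8441
  grad(y) = -17.3764, v = y - alpha*grad = -3.143
  prox(v) = soft_thresh(-3.143, 0.094) = -3.049
Iteration 2: beta = 0.3333, y = -3.049 + 0.3333*(-3.049 + 4.8441) = -2.4506
  grad(y) = -7.8024, v = y - alpha*grad = -1.6867
  prox(v) = soft_thresh(-1.6867, 0.094) = -1.5928
Iteration 3: beta = 0.5, y = -1.5928 + 0.5*(-1.5928 + 3.049) = -0.8646
  grad(y) = -1.4586, v = y - alpha*grad = -0.7219
  prox(v) = soft_thresh(-0.7219, 0.094) = -0.6279
f(x_3) = 2*(-0.6279)^2 + 2*(-0.6279) + 0.96*|-0.6279| = 0.1355


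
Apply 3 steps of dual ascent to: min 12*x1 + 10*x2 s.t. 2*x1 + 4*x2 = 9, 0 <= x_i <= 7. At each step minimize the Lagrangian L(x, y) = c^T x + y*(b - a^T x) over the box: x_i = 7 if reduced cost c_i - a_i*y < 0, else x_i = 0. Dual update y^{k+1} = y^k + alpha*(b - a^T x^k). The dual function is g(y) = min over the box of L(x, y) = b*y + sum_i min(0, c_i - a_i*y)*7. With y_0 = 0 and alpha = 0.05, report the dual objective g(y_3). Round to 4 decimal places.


Dual ascent for LP: min 12*x1 + 10*x2, 2*x1 + 4*x2 = 9, 0 <= x_i <= 7
Step 1: y^k = 0.0, reduced costs: (12.0, 10.0)
  x^k = (0.0, 0.0), subgradient = b - a^T x = 9.0
  y^{k+1} = 0.0 + 0.05*9.0 = 0.45
Step 2: y^k = 0.45, reduced costs: (11.1, 8.2)
  x^k = (0.0, 0.0), subgradient = b - a^T x = 9.0
  y^{k+1} = 0.45 + 0.05*9.0 = 0.9
Step 3: y^k = 0.9, reduced costs: (10.2, 6.4)
  x^k = (0.0, 0.0), subgradient = b - a^T x = 9.0
  y^{k+1} = 0.9 + 0.05*9.0 = 1.35
Dual objective at y_3 = 1.35: reduced costs (9.3, 4.6), box minimizer x = (0.0, 0.0)
g(y_3) = b*y + (c1 - a1*y)*x1 + (c2 - a2*y)*x2 = 9*1.35 + 9.3*0.0 + 4.6*0.0 = 12.15 + 0.0 + 0.0 = 12.15


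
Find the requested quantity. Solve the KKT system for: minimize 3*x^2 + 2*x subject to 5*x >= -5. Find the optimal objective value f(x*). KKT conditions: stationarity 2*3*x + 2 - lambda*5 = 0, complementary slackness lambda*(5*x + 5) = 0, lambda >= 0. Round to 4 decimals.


Step 1: Try lambda = 0 (constraint inactive).
Stationarity: 2*3*x + 2 = 0
x* = -2/(2*3) = -1/3 = -0.3333 (rounded; the exact value -1/3 is used below)
Check constraint: 5*-0.3333 = -1.6665 >= -5 -- satisfied.
Step 2: Compute optimal value.
f(x*) = 3*(-1/3)^2 + 2*(-1/3) = -0.3333


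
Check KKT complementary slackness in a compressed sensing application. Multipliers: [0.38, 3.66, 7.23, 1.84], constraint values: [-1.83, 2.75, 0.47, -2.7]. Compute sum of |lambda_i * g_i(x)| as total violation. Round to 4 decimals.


KKT complementary slackness check:
lambda_1 * g_1 = 0.38 * -1.83 = -0.6954
lambda_2 * g_2 = 3.66 * 2.75 = 10.065
lambda_3 * g_3 = 7.23 * 0.47 = 3.3981
lambda_4 * g_4 = 1.84 * -2.7 = -4.968
Total violation = 0.6954 + 10.065 + 3.3981 + 4.968 = 19.1265


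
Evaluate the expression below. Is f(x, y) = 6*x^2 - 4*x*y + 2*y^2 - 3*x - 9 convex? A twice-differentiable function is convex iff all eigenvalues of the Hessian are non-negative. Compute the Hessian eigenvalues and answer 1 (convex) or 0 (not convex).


The Hessian of f(x,y) = 6*x^2 - 4*x*y + 2*y^2 - 3*x - 9 is:
H = [[12, -4], [-4, 4]]
Trace = 12 + 4 = 16
Determinant = 12*4 - (-4)^2 = 32
Discriminant = (16)^2 - 4*32 = 128.0
Eigenvalues: lambda_1 = 2.3431, lambda_2 = 13.6569
The function is convex.

1


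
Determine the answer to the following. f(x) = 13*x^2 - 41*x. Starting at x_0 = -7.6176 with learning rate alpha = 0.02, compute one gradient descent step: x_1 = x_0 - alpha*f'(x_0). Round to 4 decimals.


We compute the gradient at x_0 and apply the update.
f'(x) = 26*x - 41
f'(-7.6176) = 26*-7.6176 - 41 = -239.0576
x_1 = -7.6176 - 0.02*-239.0576 = -2.8364


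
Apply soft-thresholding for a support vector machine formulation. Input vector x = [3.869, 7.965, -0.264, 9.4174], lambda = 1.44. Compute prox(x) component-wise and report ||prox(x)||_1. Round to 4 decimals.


Soft-thresholding with lambda = 1.44:
prox(3.869) = sign(3.869)*max(|3.869| - 1.44, 0) = 2.429
prox(7.965) = sign(7.965)*max(|7.965| - 1.44, 0) = 6.525
prox(-0.264) = sign(-0.264)*max(|-0.264| - 1.44, 0) = 0.0
prox(9.4174) = sign(9.4174)*max(|9.4174| - 1.44, 0) = 7.9774
prox(x) = [2.429, 6.525, 0.0, 7.9774]
||prox(x)||_1 = 2.429 + 6.525 + 0.0 + 7.9774 = 16.9314


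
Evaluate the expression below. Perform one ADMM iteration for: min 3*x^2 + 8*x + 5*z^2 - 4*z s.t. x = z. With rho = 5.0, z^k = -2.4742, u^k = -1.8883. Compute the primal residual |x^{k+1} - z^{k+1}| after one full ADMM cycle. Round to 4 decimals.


ADMM iteration with rho = 5.0, z^k = -2.4742, u^k = -1.8883
Step 1: x-update.
Minimize 3*x^2 + 8*x + (5.0/2)*(x + 2.4742 - 1.8883)^2
FOC: (2*3 + 5.0)*x = -8 + 5.0*(-2.4742 + 1.8883)
x^{k+1} = -0.9936
Step 2: z-update.
Minimize 5*z^2 - 4*z + (5.0/2)*(-0.9936 - z - 1.8883)^2
FOC: (2*5 + 5.0)*z = 4 + 5.0*(-0.9936 - 1.8883)
z^{k+1} = -0.694
Step 3: u-update.
u^{k+1} = -1.8883 - 0.9936 + 0.694 = -2.1879
Step 4: Primal residual = |-0.9936 + 0.694| = 0.2996


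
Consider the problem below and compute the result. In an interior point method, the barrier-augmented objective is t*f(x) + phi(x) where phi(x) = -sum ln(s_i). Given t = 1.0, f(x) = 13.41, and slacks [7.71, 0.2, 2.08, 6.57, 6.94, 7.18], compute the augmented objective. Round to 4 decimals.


Step 1: Compute log-barrier.
ln values: [2.0425, -1.6094, 0.7324, 1.8825, 1.9373, 1.9713]
phi = -(2.0425 - 1.6094 + 0.7324 + 1.8825 + 1.9373 + 1.9713) = -6.9566
Step 2: Compute augmented objective.
t*f(x) = 1.0*13.41 = 13.41
Total = 13.41 - 6.9566 = 6.4534


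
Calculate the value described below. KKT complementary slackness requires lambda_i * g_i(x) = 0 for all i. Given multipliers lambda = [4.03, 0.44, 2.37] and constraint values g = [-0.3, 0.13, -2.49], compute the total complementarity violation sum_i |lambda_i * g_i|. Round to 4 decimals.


KKT complementary slackness check:
lambda_1 * g_1 = 4.03 * -0.3 = -1.209
lambda_2 * g_2 = 0.44 * 0.13 = 0.0572
lambda_3 * g_3 = 2.37 * -2.49 = -5.9013
Total violation = 1.209 + 0.0572 + 5.9013 = 7.1675


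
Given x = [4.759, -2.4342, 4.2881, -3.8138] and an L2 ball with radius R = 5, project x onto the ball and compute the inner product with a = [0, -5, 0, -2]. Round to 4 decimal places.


Step 1: Compute ||x|| (intermediates to 6 decimals).
||x|| = sqrt(4.759^2 + (-2.4342)^2 + 4.2881^2 + (-3.8138)^2) = 7.842594
Step 2: Project.
Since ||x|| > R, scale = R/||x|| = 5/7.842594 = 0.637544, proj(x) = scale * x
proj(x) = [3.034072, -1.55191, 2.733852, -2.431465]
Step 3: Dot product.
a^T * proj(x) = 0*3.034072 - 5*(-1.55191) + 0*2.733852 - 2*(-2.431465) = 12.6225


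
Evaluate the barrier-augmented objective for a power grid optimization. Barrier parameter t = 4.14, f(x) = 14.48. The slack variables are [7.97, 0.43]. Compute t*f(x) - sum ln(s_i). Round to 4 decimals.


Step 1: Compute log-barrier.
ln values: [2.0757, -0.844]
phi = -(2.0757 - 0.844) = -1.2317
Step 2: Compute augmented objective.
t*f(x) = 4.14*14.48 = 59.9472
Total = 59.9472 - 1.2317 = 58.7155


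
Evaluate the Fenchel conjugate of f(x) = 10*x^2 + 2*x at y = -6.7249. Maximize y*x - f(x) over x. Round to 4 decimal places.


f*(y) = sup_x {y*x - a*x^2 - b*x} = sup_x {(y-b)*x - a*x^2}
FOC: (y - b) - 2a*x = 0 => x* = (y - b)/(2a)
x* = (-6.7249 - 2)/(2*10) = -0.4362
f*(-6.7249) = (y-b)^2/(4a) = (-6.7249 - 2)^2/(4*10)
= 76.1239/40 = 1.9031


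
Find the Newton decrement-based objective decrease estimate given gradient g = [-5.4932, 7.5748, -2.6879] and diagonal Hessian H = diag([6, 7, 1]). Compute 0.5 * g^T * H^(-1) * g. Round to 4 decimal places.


Step 1: H is diagonal, so H^(-1) * g = [-0.9155, 1.0821, -2.6879].
Step 2: g^T H^(-1) g = sum_i g_i^2 / H_ii
  = (-5.4932)^2/6 + (7.5748)^2/7 + (-2.6879)^2/1
  = 5.0292 + 8.1968 + 7.2248 = 20.4508
Step 3: Objective decrease = 0.5 * g^T H^(-1) g = 10.2254


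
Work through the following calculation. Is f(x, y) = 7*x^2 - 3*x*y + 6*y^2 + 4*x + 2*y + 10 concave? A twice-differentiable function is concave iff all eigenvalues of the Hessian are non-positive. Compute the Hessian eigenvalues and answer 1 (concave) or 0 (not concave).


The Hessian of f(x,y) = 7*x^2 - 3*x*y + 6*y^2 + 4*x + 2*y + 10 is:
H = [[14, -3], [-3, 12]]
Trace = 14 + 12 = 26
Determinant = 14*12 - (-3)^2 = 159
Discriminant = (26)^2 - 4*159 = 40.0
Eigenvalues: lambda_1 = 9.8377, lambda_2 = 16.1623
The function is not concave.

0


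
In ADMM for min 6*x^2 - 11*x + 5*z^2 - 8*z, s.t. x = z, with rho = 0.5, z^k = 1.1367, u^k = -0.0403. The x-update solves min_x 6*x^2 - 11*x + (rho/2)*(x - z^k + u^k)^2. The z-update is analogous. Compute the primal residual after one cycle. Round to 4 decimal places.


ADMM iteration with rho = 0.5, z^k = 1.1367, u^k = -0.0403
Step 1: x-update.
Minimize 6*x^2 - 11*x + (0.5/2)*(x - 1.1367 - 0.0403)^2
FOC: (2*6 + 0.5)*x = 11 + 0.5*(1.1367 + 0.0403)
x^{k+1} = 0.9271
Step 2: z-update.
Minimize 5*z^2 - 8*z + (0.5/2)*(0.9271 - z - 0.0403)^2
FOC: (2*5 + 0.5)*z = 8 + 0.5*(0.9271 - 0.0403)
z^{k+1} = 0.8041
Step 3: u-update.
u^{k+1} = -0.0403 + 0.9271 - 0.8041 = 0.0826
Step 4: Primal residual = |0.9271 - 0.8041| = 0.1229


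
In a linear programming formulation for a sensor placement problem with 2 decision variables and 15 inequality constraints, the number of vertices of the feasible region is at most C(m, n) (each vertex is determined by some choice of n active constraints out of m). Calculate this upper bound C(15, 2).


Each vertex corresponds to some choice of n active constraints out of m, so the number of vertices is at most C(m, n) = m! / (n!(m-n)!).
m = 15, n = 2
Numerator: 15 * 14
Denominator: 2! = 2
C(15, 2) = 105


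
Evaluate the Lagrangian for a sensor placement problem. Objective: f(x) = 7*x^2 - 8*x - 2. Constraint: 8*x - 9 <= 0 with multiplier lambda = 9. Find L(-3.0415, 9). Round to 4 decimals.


Step 1: Evaluate f(x).
f(-3.0415) = 7*(-3.0415)^2 - 8*(-3.0415) - 2 = 87.0871
Step 2: Evaluate g(x).
g(-3.0415) = 8*-3.0415 - 9 = -33.332
Step 3: Compute Lagrangian.
L = 87.0871 + 9*-33.332 = -212.9009


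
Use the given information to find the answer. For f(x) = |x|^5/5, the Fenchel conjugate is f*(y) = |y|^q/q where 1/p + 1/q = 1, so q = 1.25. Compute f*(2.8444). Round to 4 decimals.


The conjugate exponent q satisfies 1/p + 1/q = 1.
p = 5, so q = 5/(5 - 1) = 1.25
|y|^q = 2.8444^1.25 = 3.6939
f*(2.8444) = 3.6939 / 1.25 = 2.9551


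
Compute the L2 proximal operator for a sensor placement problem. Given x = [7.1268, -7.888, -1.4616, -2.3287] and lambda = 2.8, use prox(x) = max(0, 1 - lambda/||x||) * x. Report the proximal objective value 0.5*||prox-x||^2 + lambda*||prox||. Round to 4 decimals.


Step 1: Compute ||x||.
||x|| = 10.9805
Step 2: Compute scaling factor.
scale = max(0, 1 - 2.8/10.9805) = 0.745
Step 3: prox(x) = [5.3095, -5.8766, -1.0889, -1.7349]
||prox(x)|| = 8.1805
Step 4: Proximal objective.
0.5*||prox-x||^2 = 3.92
lambda*||prox|| = 22.9054
Total = 26.8253


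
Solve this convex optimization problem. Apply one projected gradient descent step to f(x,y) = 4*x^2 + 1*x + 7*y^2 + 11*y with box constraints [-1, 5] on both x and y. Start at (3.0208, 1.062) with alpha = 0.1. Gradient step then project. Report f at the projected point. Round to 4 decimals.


Step 1: Compute gradient at (3.0208, 1.062).
grad_x = 2*4*3.0208 + 1 = 25.1664
grad_y = 2*7*1.062 + 11 = 25.868
Step 2: Gradient step.
x_raw = 3.0208 - 0.1*25.1664 = 0.5042
y_raw = 1.062 - 0.1*25.868 = -1.5248
Step 3: Project onto [-1, 5].
x_proj = clip(0.5042) = 0.5042
y_proj = clip(-1.5248) = -1.0
Step 4: Evaluate f.
f(0.5042, -1.0) = -2.4791


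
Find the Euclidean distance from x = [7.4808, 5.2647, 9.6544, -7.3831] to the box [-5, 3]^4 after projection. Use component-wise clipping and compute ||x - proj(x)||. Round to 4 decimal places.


Project each component onto [-5, 3].
clip(7.4808) = 3.0, clip(5.2647) = 3.0, clip(9.6544) = 3.0, clip(-7.3831) = -5.0
Projection = [3.0, 3.0, 3.0, -5.0]
Squared diffs: [20.0776, 5.1289, 44.281, 5.6792]
Distance = sqrt(75.1667) = 8.6699


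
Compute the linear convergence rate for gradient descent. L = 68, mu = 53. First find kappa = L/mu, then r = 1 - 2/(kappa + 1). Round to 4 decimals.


Step 1: Compute the condition number.
kappa = L/mu = 68/53 = 1.283
Step 2: Compute the convergence rate.
r = 1 - 2/(kappa + 1) = 1 - 2*mu/(L + mu) = (L - mu)/(L + mu) = 15/121 = 0.124


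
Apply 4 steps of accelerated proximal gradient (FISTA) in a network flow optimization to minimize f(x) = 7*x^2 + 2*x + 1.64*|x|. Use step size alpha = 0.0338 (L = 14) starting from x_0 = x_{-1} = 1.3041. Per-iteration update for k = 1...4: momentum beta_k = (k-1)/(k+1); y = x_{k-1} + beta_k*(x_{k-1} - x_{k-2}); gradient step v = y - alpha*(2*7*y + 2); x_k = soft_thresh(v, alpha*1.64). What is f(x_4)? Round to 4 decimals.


FISTA on f(x) = 7*x^2 + 2*x + 1.64*|x|
L = 14, alpha = 0.0338
Iteration 1: beta = 0.0, y = 1.3041 + 0.0*(1.3041 - 1.3041) = 1.3041
  grad(y) = 20.2574, v = y - alpha*grad = 0.6194
  prox(v) = soft_thresh(0.6194, 0.0554) = 0.564
Iteration 2: beta = 0.3333, y = 0.564 + 0.3333*(0.564 - 1.3041) = 0.3173
  grad(y) = 6.4416, v = y - alpha*grad = 0.0995
  prox(v) = soft_thresh(0.0995, 0.0554) = 0.0441
Iteration 3: beta = 0.5, y = 0.0441 + 0.5*(0.0441 - 0.564) = -0.2158
  grad(y) = -1.0217, v = y - alpha*grad = -0.1813
  prox(v) = soft_thresh(-0.1813, 0.0554) = -0.1259
Iteration 4: beta = 0.6, y = -0.1259 + 0.6*(-0.1259 - 0.0441) = -0.2279
  grad(y) = -1.1899, v = y - alpha*grad = -0.1876
  prox(v) = soft_thresh(-0.1876, 0.0554) = -0.1322
f(x_4) = 7*(-0.1322)^2 + 2*(-0.1322) + 1.64*|-0.1322| = 0.0747


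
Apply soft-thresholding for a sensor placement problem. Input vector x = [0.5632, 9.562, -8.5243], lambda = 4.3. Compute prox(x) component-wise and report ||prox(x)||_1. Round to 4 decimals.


Soft-thresholding with lambda = 4.3:
prox(0.5632) = sign(0.5632)*max(|0.5632| - 4.3, 0) = 0.0
prox(9.562) = sign(9.562)*max(|9.562| - 4.3, 0) = 5.262
prox(-8.5243) = sign(-8.5243)*max(|-8.5243| - 4.3, 0) = -4.2243
prox(x) = [0.0, 5.262, -4.2243]
||prox(x)||_1 = 0.0 + 5.262 + 4.2243 = 9.4863


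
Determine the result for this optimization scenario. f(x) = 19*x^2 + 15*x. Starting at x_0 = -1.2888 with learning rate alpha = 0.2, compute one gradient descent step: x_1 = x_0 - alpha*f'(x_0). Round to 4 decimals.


We compute the gradient at x_0 and apply the update.
f'(x) = 38*x + 15
f'(-1.2888) = 38*-1.2888 + 15 = -33.9744
x_1 = -1.2888 - 0.2*-33.9744 = 5.5061


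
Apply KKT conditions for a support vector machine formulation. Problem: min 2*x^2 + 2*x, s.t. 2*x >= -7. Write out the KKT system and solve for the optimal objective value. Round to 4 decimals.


Step 1: Try lambda = 0 (constraint inactive).
Stationarity: 2*2*x + 2 = 0
x* = -2/(2*2) = -0.5
Check constraint: 2*-0.5 = -1.0 >= -7 -- satisfied.
Step 2: Compute optimal value.
f(x*) = 2*(-0.5)^2 + 2*(-0.5) = -0.5


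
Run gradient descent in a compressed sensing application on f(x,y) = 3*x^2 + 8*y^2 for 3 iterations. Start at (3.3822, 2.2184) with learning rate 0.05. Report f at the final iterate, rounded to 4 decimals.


Gradient descent on f(x,y) = 3*x^2 + 8*y^2.
Starting point: (3.3822, 2.2184), alpha = 0.05
Step 1: grad_x = 2*3*3.3822 = 20.2932, grad_y = 2*8*2.2184 = 35.4944
  x_1 = 3.3822 - 0.05*20.2932 = 2.3675
  y_1 = 2.2184 - 0.05*35.4944 = 0.4437
Step 2: grad_x = 2*3*2.3675 = 14.2052, grad_y = 2*8*0.4437 = 7.0989
  x_2 = 2.3675 - 0.05*14.2052 = 1.6573
  y_2 = 0.4437 - 0.05*7.0989 = 0.0887
Step 3: grad_x = 2*3*1.6573 = 9.9437, grad_y = 2*8*0.0887 = 1.4198
  x_3 = 1.6573 - 0.05*9.9437 = 1.1601
  y_3 = 0.0887 - 0.05*1.4198 = 0.0177
f(1.1601, 0.0177) = 3*1.1601^2 + 8*0.0177^2 = 4.04


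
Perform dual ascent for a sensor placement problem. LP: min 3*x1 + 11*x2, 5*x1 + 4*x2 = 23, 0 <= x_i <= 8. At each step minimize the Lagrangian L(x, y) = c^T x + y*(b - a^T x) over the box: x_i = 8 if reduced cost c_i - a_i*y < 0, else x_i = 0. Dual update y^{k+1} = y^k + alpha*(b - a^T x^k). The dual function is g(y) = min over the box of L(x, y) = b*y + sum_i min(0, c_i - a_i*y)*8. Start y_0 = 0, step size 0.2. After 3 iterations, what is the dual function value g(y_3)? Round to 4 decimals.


Dual ascent for LP: min 3*x1 + 11*x2, 5*x1 + 4*x2 = 23, 0 <= x_i <= 8
Step 1: y^k = 0.0, reduced costs: (3.0, 11.0)
  x^k = (0.0, 0.0), subgradient = b - a^T x = 23.0
  y^{k+1} = 0.0 + 0.2*23.0 = 4.6
Step 2: y^k = 4.6, reduced costs: (-20.0, -7.4)
  x^k = (8.0, 8.0), subgradient = b - a^T x = -49.0
  y^{k+1} = 4.6 + 0.2*-49.0 = -5.2
Step 3: y^k = -5.2, reduced costs: (29.0, 31.8)
  x^k = (0.0, 0.0), subgradient = b - a^T x = 23.0
  y^{k+1} = -5.2 + 0.2*23.0 = -0.6
Dual objective at y_3 = -0.6: reduced costs (6.0, 13.4), box minimizer x = (0.0, 0.0)
g(y_3) = b*y + (c1 - a1*y)*x1 + (c2 - a2*y)*x2 = 23*(-0.6) + 6.0*0.0 + 13.4*0.0 = -13.8 + 0.0 + 0.0 = -13.8


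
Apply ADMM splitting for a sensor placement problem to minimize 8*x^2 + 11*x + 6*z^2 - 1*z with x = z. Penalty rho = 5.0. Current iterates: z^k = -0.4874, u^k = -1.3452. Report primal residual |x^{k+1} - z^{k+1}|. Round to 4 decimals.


ADMM iteration with rho = 5.0, z^k = -0.4874, u^k = -1.3452
Step 1: x-update.
Minimize 8*x^2 + 11*x + (5.0/2)*(x + 0.4874 - 1.3452)^2
FOC: (2*8 + 5.0)*x = -11 + 5.0*(-0.4874 + 1.3452)
x^{k+1} = -0.3196
Step 2: z-update.
Minimize 6*z^2 - 1*z + (5.0/2)*(-0.3196 - z - 1.3452)^2
FOC: (2*6 + 5.0)*z = 1 + 5.0*(-0.3196 - 1.3452)
z^{k+1} = -0.4308
Step 3: u-update.
u^{k+1} = -1.3452 - 0.3196 + 0.4308 = -1.234
Step 4: Primal residual = |-0.3196 + 0.4308| = 0.1112


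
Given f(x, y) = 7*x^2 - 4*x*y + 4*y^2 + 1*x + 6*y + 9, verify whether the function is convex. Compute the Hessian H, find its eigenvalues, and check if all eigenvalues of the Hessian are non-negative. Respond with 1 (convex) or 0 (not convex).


The Hessian of f(x,y) = 7*x^2 - 4*x*y + 4*y^2 + 1*x + 6*y + 9 is:
H = [[14, -4], [-4, 8]]
Trace = 14 + 8 = 22
Determinant = 14*8 - (-4)^2 = 96
Discriminant = (22)^2 - 4*96 = 100.0
Eigenvalues: lambda_1 = 6.0, lambda_2 = 16.0
The function is convex.

1


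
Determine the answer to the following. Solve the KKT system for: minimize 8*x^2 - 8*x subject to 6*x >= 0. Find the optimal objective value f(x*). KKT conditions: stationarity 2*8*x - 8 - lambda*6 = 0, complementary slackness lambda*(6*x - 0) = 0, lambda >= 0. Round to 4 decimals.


Step 1: Try lambda = 0 (constraint inactive).
Stationarity: 2*8*x - 8 = 0
x* = 8/(2*8) = 0.5
Check constraint: 6*0.5 = 3.0 >= 0 -- satisfied.
Step 2: Compute optimal value.
f(x*) = 8*0.5^2 - 8*0.5 = -2.0


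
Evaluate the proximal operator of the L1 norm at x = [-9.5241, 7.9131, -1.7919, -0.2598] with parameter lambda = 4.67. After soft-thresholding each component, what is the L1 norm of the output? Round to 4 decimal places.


Soft-thresholding with lambda = 4.67:
prox(-9.5241) = sign(-9.5241)*max(|-9.5241| - 4.67, 0) = -4.8541
prox(7.9131) = sign(7.9131)*max(|7.9131| - 4.67, 0) = 3.2431
prox(-1.7919) = sign(-1.7919)*max(|-1.7919| - 4.67, 0) = 0.0
prox(-0.2598) = sign(-0.2598)*max(|-0.2598| - 4.67, 0) = 0.0
prox(x) = [-4.8541, 3.2431, 0.0, 0.0]
||prox(x)||_1 = 4.8541 + 3.2431 + 0.0 + 0.0 = 8.0972


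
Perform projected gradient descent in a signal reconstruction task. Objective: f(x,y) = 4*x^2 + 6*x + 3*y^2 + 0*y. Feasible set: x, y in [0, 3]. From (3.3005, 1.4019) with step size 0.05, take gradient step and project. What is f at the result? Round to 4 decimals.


Step 1: Compute gradient at (3.3005, 1.4019).
grad_x = 2*4*3.3005 + 6 = 32.404
grad_y = 2*3*1.4019 + 0 = 8.4114
Step 2: Gradient step.
x_raw = 3.3005 - 0.05*32.404 = 1.6803
y_raw = 1.4019 - 0.05*8.4114 = 0.9813
Step 3: Project onto [0, 3].
x_proj = clip(1.6803) = 1.6803
y_proj = clip(0.9813) = 0.9813
Step 4: Evaluate f.
f(1.6803, 0.9813) = 24.2645


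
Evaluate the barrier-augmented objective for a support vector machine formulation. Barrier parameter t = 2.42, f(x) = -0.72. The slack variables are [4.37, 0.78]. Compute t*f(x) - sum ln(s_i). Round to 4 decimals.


Step 1: Compute log-barrier.
ln values: [1.4748, -0.2485]
phi = -(1.4748 - 0.2485) = -1.2263
Step 2: Compute augmented objective.
t*f(x) = 2.42*-0.72 = -1.7424
Total = -1.7424 - 1.2263 = -2.9687


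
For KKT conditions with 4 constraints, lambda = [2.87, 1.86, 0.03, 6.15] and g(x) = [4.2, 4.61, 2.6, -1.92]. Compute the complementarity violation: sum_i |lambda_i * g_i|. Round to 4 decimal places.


KKT complementary slackness check:
lambda_1 * g_1 = 2.87 * 4.2 = 12.054
lambda_2 * g_2 = 1.86 * 4.61 = 8.5746
lambda_3 * g_3 = 0.03 * 2.6 = 0.078
lambda_4 * g_4 = 6.15 * -1.92 = -11.808
Total violation = 12.054 + 8.5746 + 0.078 + 11.808 = 32.5146


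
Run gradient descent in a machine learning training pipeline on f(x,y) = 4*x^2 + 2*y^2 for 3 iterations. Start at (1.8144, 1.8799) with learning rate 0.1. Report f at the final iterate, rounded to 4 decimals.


Gradient descent on f(x,y) = 4*x^2 + 2*y^2.
Starting point: (1.8144, 1.8799), alpha = 0.1
Step 1: grad_x = 2*4*1.8144 = 14.5152, grad_y = 2*2*1.8799 = 7.5196
  x_1 = 1.8144 - 0.1*14.5152 = 0.3629
  y_1 = 1.8799 - 0.1*7.5196 = 1.1279
Step 2: grad_x = 2*4*0.3629 = 2.903, grad_y = 2*2*1.1279 = 4.5118
  x_2 = 0.3629 - 0.1*2.903 = 0.0726
  y_2 = 1.1279 - 0.1*4.5118 = 0.6768
Step 3: grad_x = 2*4*0.0726 = 0.5806, grad_y = 2*2*0.6768 = 2.7071
  x_3 = 0.0726 - 0.1*0.5806 = 0.0145
  y_3 = 0.6768 - 0.1*2.7071 = 0.4061
f(0.0145, 0.4061) = 4*0.0145^2 + 2*0.4061^2 = 0.3306


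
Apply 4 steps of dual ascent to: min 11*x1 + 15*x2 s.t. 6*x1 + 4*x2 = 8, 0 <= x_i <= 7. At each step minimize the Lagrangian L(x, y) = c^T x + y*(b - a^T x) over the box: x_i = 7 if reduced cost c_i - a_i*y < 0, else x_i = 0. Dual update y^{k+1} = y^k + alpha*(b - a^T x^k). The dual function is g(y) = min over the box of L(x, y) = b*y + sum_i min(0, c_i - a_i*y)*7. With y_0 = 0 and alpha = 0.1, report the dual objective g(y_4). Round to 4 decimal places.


Dual ascent for LP: min 11*x1 + 15*x2, 6*x1 + 4*x2 = 8, 0 <= x_i <= 7
Step 1: y^k = 0.0, reduced costs: (11.0, 15.0)
  x^k = (0.0, 0.0), subgradient = b - a^T x = 8.0
  y^{k+1} = 0.0 + 0.1*8.0 = 0.8
Step 2: y^k = 0.8, reduced costs: (6.2, 11.8)
  x^k = (0.0, 0.0), subgradient = b - a^T x = 8.0
  y^{k+1} = 0.8 + 0.1*8.0 = 1.6
Step 3: y^k = 1.6, reduced costs: (1.4, 8.6)
  x^k = (0.0, 0.0), subgradient = b - a^T x = 8.0
  y^{k+1} = 1.6 + 0.1*8.0 = 2.4
Step 4: y^k = 2.4, reduced costs: (-3.4, 5.4)
  x^k = (7.0, 0.0), subgradient = b - a^T x = -34.0
  y^{k+1} = 2.4 + 0.1*-34.0 = -1.0
Dual objective at y_4 = -1.0: reduced costs (17.0, 19.0), box minimizer x = (0.0, 0.0)
g(y_4) = b*y + (c1 - a1*y)*x1 + (c2 - a2*y)*x2 = 8*(-1.0) + 17.0*0.0 + 19.0*0.0 = -8.0 + 0.0 + 0.0 = -8.0


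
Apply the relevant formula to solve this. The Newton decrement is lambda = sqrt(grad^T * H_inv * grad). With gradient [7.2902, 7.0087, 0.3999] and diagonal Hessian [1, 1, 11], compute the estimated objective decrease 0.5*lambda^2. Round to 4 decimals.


Step 1: H is diagonal, so H^(-1) * g = [7.2902, 7.0087, 0.0364].
Step 2: g^T H^(-1) g = sum_i g_i^2 / H_ii
  = (7.2902)^2/1 + (7.0087)^2/1 + (0.3999)^2/11
  = 53.147 + 49.1219 + 0.0145 = 102.2834
Step 3: Objective decrease = 0.5 * g^T H^(-1) g = 51.1417


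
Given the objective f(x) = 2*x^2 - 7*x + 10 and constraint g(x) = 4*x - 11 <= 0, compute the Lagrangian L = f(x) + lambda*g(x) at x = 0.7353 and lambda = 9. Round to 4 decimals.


Step 1: Evaluate f(x).
f(0.7353) = 2*0.7353^2 - 7*0.7353 + 10 = 5.9342
Step 2: Evaluate g(x).
g(0.7353) = 4*0.7353 - 11 = -8.0588
Step 3: Compute Lagrangian.
L = 5.9342 + 9*-8.0588 = -66.595


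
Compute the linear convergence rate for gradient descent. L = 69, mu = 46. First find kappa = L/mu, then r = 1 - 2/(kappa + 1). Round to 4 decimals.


Step 1: Compute the condition number.
kappa = L/mu = 69/46 = 1.5
Step 2: Compute the convergence rate.
r = 1 - 2/(kappa + 1) = 1 - 2*mu/(L + mu) = (L - mu)/(L + mu) = 23/115 = 0.2


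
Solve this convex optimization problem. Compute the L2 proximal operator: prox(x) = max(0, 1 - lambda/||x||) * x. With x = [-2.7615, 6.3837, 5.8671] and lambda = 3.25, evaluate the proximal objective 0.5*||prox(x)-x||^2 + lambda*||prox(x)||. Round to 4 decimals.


Step 1: Compute ||x||.
||x|| = 9.0995
Step 2: Compute scaling factor.
scale = max(0, 1 - 3.25/9.0995) = 0.6428
Step 3: prox(x) = [-1.7752, 4.1037, 3.7716]
||prox(x)|| = 5.8495
Step 4: Proximal objective.
0.5*||prox-x||^2 = 5.2813
lambda*||prox|| = 19.0109
Total = 24.292


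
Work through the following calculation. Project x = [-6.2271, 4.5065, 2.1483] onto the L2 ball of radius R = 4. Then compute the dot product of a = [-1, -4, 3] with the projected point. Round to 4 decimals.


Step 1: Compute ||x|| (intermediates to 6 decimals).
||x|| = sqrt((-6.2271)^2 + 4.5065^2 + 2.1483^2) = 7.98126
Step 2: Project.
Since ||x|| > R, scale = R/||x|| = 4/7.98126 = 0.501174, proj(x) = scale * x
proj(x) = [-3.120861, 2.258541, 1.076672]
Step 3: Dot product.
a^T * proj(x) = -1*(-3.120861) - 4*2.258541 + 3*1.076672 = -2.6833


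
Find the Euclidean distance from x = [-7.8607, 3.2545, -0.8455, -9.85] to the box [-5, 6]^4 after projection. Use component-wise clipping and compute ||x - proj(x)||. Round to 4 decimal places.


Project each component onto [-5, 6].
clip(-7.8607) = -5.0, clip(3.2545) = 3.2545, clip(-0.8455) = -0.8455, clip(-9.85) = -5.0
Projection = [-5.0, 3.2545, -0.8455, -5.0]
Squared diffs: [8.1836, 0.0, 0.0, 23.5225]
Distance = sqrt(31.7061) = 5.6308


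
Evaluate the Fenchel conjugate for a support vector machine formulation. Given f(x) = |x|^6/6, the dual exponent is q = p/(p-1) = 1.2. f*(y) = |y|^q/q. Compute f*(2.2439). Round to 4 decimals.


The conjugate exponent q satisfies 1/p + 1/q = 1.
p = 6, so q = 6/(6 - 1) = 1.2
|y|^q = 2.2439^1.2 = 2.6376
f*(2.2439) = 2.6376 / 1.2 = 2.198


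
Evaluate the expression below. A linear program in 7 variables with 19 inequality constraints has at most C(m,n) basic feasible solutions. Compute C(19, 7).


Each vertex corresponds to some choice of n active constraints out of m, so the number of vertices is at most C(m, n) = m! / (n!(m-n)!).
m = 19, n = 7
Numerator: 19 * 18 * 17 * 16 * 15 * 14 * 13
Denominator: 7! = 5040
C(19, 7) = 50388


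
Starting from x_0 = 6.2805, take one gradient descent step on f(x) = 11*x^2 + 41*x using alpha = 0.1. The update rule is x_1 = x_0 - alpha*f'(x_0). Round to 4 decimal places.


We compute the gradient at x_0 and apply the update.
f'(x) = 22*x + 41
f'(6.2805) = 22*6.2805 + 41 = 179.171
x_1 = 6.2805 - 0.1*179.171 = -11.6366


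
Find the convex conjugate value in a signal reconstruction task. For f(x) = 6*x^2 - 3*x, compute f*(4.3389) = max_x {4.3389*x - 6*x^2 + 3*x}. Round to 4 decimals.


f*(y) = sup_x {y*x - a*x^2 - b*x} = sup_x {(y-b)*x - a*x^2}
FOC: (y - b) - 2a*x = 0 => x* = (y - b)/(2a)
x* = (4.3389 + 3)/(2*6) = 0.6116
f*(4.3389) = (y-b)^2/(4a) = (4.3389 + 3)^2/(4*6)
= 53.8595/24 = 2.2441


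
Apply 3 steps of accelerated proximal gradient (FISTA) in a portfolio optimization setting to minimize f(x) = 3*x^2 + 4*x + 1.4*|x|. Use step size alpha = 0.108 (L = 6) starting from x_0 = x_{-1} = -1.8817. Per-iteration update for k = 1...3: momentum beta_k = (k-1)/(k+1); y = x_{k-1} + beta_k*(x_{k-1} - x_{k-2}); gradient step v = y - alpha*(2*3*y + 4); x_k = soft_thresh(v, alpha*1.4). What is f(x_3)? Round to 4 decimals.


FISTA on f(x) = 3*x^2 + 4*x + 1.4*|x|
L = 6, alpha = 0.108
Iteration 1: beta = 0.0, y = -1.8817 + 0.0*(-1.8817 + 1.8817) = -1.8817
  grad(y) = -7.2902, v = y - alpha*grad = -1.0944
  prox(v) = soft_thresh(-1.0944, 0.1512) = -0.9432
Iteration 2: beta = 0.3333, y = -0.9432 + 0.3333*(-0.9432 + 1.8817) = -0.6303
  grad(y) = 0.2181, v = y - alpha*grad = -0.6539
  prox(v) = soft_thresh(-0.6539, 0.1512) = -0.5027
Iteration 3: beta = 0.5, y = -0.5027 + 0.5*(-0.5027 + 0.9432) = -0.2824
  grad(y) = 2.3054, v = y - alpha*grad = -0.5314
  prox(v) = soft_thresh(-0.5314, 0.1512) = -0.3802
f(x_3) = 3*(-0.3802)^2 + 4*(-0.3802) + 1.4*|-0.3802| = -0.5549


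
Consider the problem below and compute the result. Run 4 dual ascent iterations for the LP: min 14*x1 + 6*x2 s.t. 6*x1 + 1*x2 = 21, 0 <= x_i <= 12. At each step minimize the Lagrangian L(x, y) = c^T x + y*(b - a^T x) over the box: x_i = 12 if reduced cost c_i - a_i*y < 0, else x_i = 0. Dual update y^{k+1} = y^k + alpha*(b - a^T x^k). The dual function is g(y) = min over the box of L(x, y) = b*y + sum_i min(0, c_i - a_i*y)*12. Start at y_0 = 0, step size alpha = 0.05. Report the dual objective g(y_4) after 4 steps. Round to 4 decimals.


Dual ascent for LP: min 14*x1 + 6*x2, 6*x1 + 1*x2 = 21, 0 <= x_i <= 12
Step 1: y^k = 0.0, reduced costs: (14.0, 6.0)
  x^k = (0.0, 0.0), subgradient = b - a^T x = 21.0
  y^{k+1} = 0.0 + 0.05*21.0 = 1.05
Step 2: y^k = 1.05, reduced costs: (7.7, 4.95)
  x^k = (0.0, 0.0), subgradient = b - a^T x = 21.0
  y^{k+1} = 1.05 + 0.05*21.0 = 2.1
Step 3: y^k = 2.1, reduced costs: (1.4, 3.9)
  x^k = (0.0, 0.0), subgradient = b - a^T x = 21.0
  y^{k+1} = 2.1 + 0.05*21.0 = 3.15
Step 4: y^k = 3.15, reduced costs: (-4.9, 2.85)
  x^k = (12.0, 0.0), subgradient = b - a^T x = -51.0
  y^{k+1} = 3.15 + 0.05*-51.0 = 0.6
Dual objective at y_4 = 0.6: reduced costs (10.4, 5.4), box minimizer x = (0.0, 0.0)
g(y_4) = b*y + (c1 - a1*y)*x1 + (c2 - a2*y)*x2 = 21*0.6 + 10.4*0.0 + 5.4*0.0 = 12.6 + 0.0 + 0.0 = 12.6


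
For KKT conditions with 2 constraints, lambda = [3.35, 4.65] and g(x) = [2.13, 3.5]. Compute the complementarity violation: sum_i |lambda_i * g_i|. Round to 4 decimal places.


KKT complementary slackness check:
lambda_1 * g_1 = 3.35 * 2.13 = 7.1355
lambda_2 * g_2 = 4.65 * 3.5 = 16.275
Total violation = 7.1355 + 16.275 = 23.4105


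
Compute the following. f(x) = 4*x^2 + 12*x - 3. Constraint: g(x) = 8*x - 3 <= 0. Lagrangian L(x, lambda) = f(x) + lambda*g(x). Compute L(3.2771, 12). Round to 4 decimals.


Step 1: Evaluate f(x).
f(3.2771) = 4*3.2771^2 + 12*3.2771 - 3 = 79.2827
Step 2: Evaluate g(x).
g(3.2771) = 8*3.2771 - 3 = 23.2168
Step 3: Compute Lagrangian.
L = 79.2827 + 12*23.2168 = 357.8843


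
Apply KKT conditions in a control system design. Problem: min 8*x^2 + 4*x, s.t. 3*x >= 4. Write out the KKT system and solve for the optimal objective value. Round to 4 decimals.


Step 1: Try lambda = 0 (constraint inactive).
x_unc = -4/(2*8) = -0.25
Check: 3*-0.25 = -0.75 < 4 -- violated!
Step 2: Constraint must be active: 3*x = 4
x* = 4/3 = 1.3333 (rounded; the exact value 4/3 is used below)
lambda = (2*8*(4/3) + 4)/3 = 8.4444
Step 3: Compute optimal value.
f(x*) = 8*(4/3)^2 + 4*(4/3) = 19.5556


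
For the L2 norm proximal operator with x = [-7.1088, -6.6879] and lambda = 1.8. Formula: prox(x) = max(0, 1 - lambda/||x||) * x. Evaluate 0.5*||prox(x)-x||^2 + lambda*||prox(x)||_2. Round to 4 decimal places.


Step 1: Compute ||x||.
||x|| = 9.7603
Step 2: Compute scaling factor.
scale = max(0, 1 - 1.8/9.7603) = 0.8156
Step 3: prox(x) = [-5.7978, -5.4545]
||prox(x)|| = 7.9603
Step 4: Proximal objective.
0.5*||prox-x||^2 = 1.62
lambda*||prox|| = 14.3285
Total = 15.9485


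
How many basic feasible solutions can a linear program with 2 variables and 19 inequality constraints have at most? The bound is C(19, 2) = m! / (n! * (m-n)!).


Each vertex corresponds to some choice of n active constraints out of m, so the number of vertices is at most C(m, n) = m! / (n!(m-n)!).
m = 19, n = 2
Numerator: 19 * 18
Denominator: 2! = 2
C(19, 2) = 171


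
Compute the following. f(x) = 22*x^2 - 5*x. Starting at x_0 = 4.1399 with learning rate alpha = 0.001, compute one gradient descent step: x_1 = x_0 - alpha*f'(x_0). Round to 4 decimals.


We compute the gradient at x_0 and apply the update.
f'(x) = 44*x - 5
f'(4.1399) = 44*4.1399 - 5 = 177.1556
x_1 = 4.1399 - 0.001*177.1556 = 3.9627


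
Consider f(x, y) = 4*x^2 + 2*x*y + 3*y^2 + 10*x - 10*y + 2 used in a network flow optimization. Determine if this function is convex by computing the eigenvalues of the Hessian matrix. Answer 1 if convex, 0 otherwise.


The Hessian of f(x,y) = 4*x^2 + 2*x*y + 3*y^2 + 10*x - 10*y + 2 is:
H = [[8, 2], [2, 6]]
Trace = 8 + 6 = 14
Determinant = 8*6 - (2)^2 = 44
Discriminant = (14)^2 - 4*44 = 20.0
Eigenvalues: lambda_1 = 4.7639, lambda_2 = 9.2361
The function is convex.

1


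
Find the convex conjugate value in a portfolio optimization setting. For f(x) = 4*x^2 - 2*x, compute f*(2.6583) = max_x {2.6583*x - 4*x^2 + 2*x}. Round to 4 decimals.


f*(y) = sup_x {y*x - a*x^2 - b*x} = sup_x {(y-b)*x - a*x^2}
FOC: (y - b) - 2a*x = 0 => x* = (y - b)/(2a)
x* = (2.6583 + 2)/(2*4) = 0.5823
f*(2.6583) = (y-b)^2/(4a) = (2.6583 + 2)^2/(4*4)
= 21.6998/16 = 1.3562


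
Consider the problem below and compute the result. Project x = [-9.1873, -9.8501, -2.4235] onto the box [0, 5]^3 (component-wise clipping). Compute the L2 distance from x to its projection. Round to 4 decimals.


Project each component onto [0, 5].
clip(-9.1873) = 0.0, clip(-9.8501) = 0.0, clip(-2.4235) = 0.0
Projection = [0.0, 0.0, 0.0]
Squared diffs: [84.4065, 97.0245, 5.8734]
Distance = sqrt(187.3044) = 13.6859


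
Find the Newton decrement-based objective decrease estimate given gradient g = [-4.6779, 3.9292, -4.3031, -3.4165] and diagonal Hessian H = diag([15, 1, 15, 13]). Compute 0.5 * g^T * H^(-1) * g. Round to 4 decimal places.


Step 1: H is diagonal, so H^(-1) * g = [-0.3119, 3.9292, -0.2869, -0.2628].
Step 2: g^T H^(-1) g = sum_i g_i^2 / H_ii
  = (-4.6779)^2/15 + (3.9292)^2/1 + (-4.3031)^2/15 + (-3.4165)^2/13
  = 1.4588 + 15.4386 + 1.2344 + 0.8979 = 19.0298
Step 3: Objective decrease = 0.5 * g^T H^(-1) g = 9.5149


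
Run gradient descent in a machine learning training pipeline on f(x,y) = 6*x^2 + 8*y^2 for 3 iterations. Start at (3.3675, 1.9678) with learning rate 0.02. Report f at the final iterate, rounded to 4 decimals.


Gradient descent on f(x,y) = 6*x^2 + 8*y^2.
Starting point: (3.3675, 1.9678), alpha = 0.02
Step 1: grad_x = 2*6*3.3675 = 40.41, grad_y = 2*8*1.9678 = 31.4848
  x_1 = 3.3675 - 0.02*40.41 = 2.5593
  y_1 = 1.9678 - 0.02*31.4848 = 1.3381
Step 2: grad_x = 2*6*2.5593 = 30.7116, grad_y = 2*8*1.3381 = 21.4097
  x_2 = 2.5593 - 0.02*30.7116 = 1.9451
  y_2 = 1.3381 - 0.02*21.4097 = 0.9099
Step 3: grad_x = 2*6*1.9451 = 23.3408, grad_y = 2*8*0.9099 = 14.5586
  x_3 = 1.9451 - 0.02*23.3408 = 1.4783
  y_3 = 0.9099 - 0.02*14.5586 = 0.6187
f(1.4783, 0.6187) = 6*1.4783^2 + 8*0.6187^2 = 16.1741


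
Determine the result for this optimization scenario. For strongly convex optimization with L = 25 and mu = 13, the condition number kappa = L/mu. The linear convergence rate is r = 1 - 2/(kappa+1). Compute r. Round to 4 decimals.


Step 1: Compute the condition number.
kappa = L/mu = 25/13 = 1.9231
Step 2: Compute the convergence rate.
r = 1 - 2/(kappa + 1) = 1 - 2*mu/(L + mu) = (L - mu)/(L + mu) = 12/38 = 0.3158


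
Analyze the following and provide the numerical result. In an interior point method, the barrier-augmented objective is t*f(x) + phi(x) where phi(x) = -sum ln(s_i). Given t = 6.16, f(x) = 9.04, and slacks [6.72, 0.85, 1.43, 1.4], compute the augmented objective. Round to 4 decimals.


Step 1: Compute log-barrier.
ln values: [1.9051, -0.1625, 0.3577, 0.3365]
phi = -(1.9051 - 0.1625 + 0.3577 + 0.3365) = -2.4367
Step 2: Compute augmented objective.
t*f(x) = 6.16*9.04 = 55.6864
Total = 55.6864 - 2.4367 = 53.2497
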